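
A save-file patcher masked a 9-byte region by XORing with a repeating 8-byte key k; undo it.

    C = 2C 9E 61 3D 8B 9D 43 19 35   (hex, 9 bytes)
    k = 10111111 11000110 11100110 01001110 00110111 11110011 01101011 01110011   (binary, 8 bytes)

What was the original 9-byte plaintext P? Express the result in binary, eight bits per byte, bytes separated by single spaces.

10010011 01011000 10000111 01110011 10111100 01101110 00101000 01101010 10001010

The 8-byte key repeats, so the effective keystream is bf c6 e6 4e 37 f3 6b 73 bf.
byte 0: 2c xor bf = 93
byte 1: 9e xor c6 = 58
byte 2: 61 xor e6 = 87
byte 3: 3d xor 4e = 73
byte 4: 8b xor 37 = bc
byte 5: 9d xor f3 = 6e
byte 6: 43 xor 6b = 28
byte 7: 19 xor 73 = 6a
byte 8: 35 xor bf = 8a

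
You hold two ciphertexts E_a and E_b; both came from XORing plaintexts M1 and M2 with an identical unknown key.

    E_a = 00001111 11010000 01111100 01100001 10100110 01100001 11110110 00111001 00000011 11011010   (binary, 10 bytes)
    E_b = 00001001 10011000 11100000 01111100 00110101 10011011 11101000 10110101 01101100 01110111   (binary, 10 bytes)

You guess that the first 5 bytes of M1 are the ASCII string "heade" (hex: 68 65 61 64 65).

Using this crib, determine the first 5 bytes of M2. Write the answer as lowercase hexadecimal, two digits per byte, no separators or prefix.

First, E_a ⊕ E_b = (M1 ⊕ K) ⊕ (M2 ⊕ K) = M1 ⊕ M2, so the key drops out. Then M2 = (M1 ⊕ M2) ⊕ M1 over the first 5 bytes.
byte 0: (0f xor 09) xor 68 = 06 xor 68 = 6e
byte 1: (d0 xor 98) xor 65 = 48 xor 65 = 2d
byte 2: (7c xor e0) xor 61 = 9c xor 61 = fd
byte 3: (61 xor 7c) xor 64 = 1d xor 64 = 79
byte 4: (a6 xor 35) xor 65 = 93 xor 65 = f6

6e2dfd79f6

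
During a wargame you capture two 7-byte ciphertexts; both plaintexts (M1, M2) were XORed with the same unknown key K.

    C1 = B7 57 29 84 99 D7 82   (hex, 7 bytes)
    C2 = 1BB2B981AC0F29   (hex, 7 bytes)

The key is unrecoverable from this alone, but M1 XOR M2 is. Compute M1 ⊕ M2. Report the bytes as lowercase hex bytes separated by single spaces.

ac e5 90 05 35 d8 ab

C1 ⊕ C2 = (M1 ⊕ K) ⊕ (M2 ⊕ K) = M1 ⊕ M2 — the shared key cancels under XOR.
b7 ⊕ 1b = ac
57 ⊕ b2 = e5
29 ⊕ b9 = 90
84 ⊕ 81 = 05
99 ⊕ ac = 35
d7 ⊕ 0f = d8
82 ⊕ 29 = ab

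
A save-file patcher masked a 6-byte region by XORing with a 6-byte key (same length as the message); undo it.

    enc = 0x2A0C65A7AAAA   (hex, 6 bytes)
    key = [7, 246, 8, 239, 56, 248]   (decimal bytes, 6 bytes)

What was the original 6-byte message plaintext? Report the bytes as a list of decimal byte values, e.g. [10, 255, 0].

2a xor 07 = 2d
0c xor f6 = fa
65 xor 08 = 6d
a7 xor ef = 48
aa xor 38 = 92
aa xor f8 = 52

[45, 250, 109, 72, 146, 82]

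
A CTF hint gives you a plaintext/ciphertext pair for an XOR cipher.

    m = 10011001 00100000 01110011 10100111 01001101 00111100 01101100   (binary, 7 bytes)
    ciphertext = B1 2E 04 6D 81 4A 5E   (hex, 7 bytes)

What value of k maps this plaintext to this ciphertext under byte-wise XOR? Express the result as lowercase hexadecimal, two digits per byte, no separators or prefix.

Since ciphertext = m ⊕ k, XORing both sides with m gives k = m ⊕ ciphertext.
99 ^ b1 = 28
20 ^ 2e = 0e
73 ^ 04 = 77
a7 ^ 6d = ca
4d ^ 81 = cc
3c ^ 4a = 76
6c ^ 5e = 32

280e77cacc7632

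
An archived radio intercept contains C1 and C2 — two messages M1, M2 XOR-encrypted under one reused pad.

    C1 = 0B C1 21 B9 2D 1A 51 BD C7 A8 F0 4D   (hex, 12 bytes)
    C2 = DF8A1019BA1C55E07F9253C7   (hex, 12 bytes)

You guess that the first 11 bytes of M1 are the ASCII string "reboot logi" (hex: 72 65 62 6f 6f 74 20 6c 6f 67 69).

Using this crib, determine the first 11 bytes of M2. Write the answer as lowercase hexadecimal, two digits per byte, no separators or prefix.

a62e53cff8722431d75dca

First, C1 ⊕ C2 = (M1 ⊕ K) ⊕ (M2 ⊕ K) = M1 ⊕ M2, so the key drops out. Then M2 = (M1 ⊕ M2) ⊕ M1 over the first 11 bytes.
byte 0: (0b ^ df) ^ 72 = d4 ^ 72 = a6
byte 1: (c1 ^ 8a) ^ 65 = 4b ^ 65 = 2e
byte 2: (21 ^ 10) ^ 62 = 31 ^ 62 = 53
byte 3: (b9 ^ 19) ^ 6f = a0 ^ 6f = cf
byte 4: (2d ^ ba) ^ 6f = 97 ^ 6f = f8
byte 5: (1a ^ 1c) ^ 74 = 06 ^ 74 = 72
byte 6: (51 ^ 55) ^ 20 = 04 ^ 20 = 24
byte 7: (bd ^ e0) ^ 6c = 5d ^ 6c = 31
byte 8: (c7 ^ 7f) ^ 6f = b8 ^ 6f = d7
byte 9: (a8 ^ 92) ^ 67 = 3a ^ 67 = 5d
byte 10: (f0 ^ 53) ^ 69 = a3 ^ 69 = ca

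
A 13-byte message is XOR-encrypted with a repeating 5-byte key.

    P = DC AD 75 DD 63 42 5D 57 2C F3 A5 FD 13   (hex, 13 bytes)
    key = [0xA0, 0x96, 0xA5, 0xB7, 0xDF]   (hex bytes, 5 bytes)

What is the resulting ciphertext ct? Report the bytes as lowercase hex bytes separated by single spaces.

7c 3b d0 6a bc e2 cb f2 9b 2c 05 6b b6

The 5-byte key repeats, so the effective keystream is a0 96 a5 b7 df a0 96 a5 b7 df a0 96 a5.
byte 0: 11011100 xor 10100000 = 01111100
byte 1: 10101101 xor 10010110 = 00111011
byte 2: 01110101 xor 10100101 = 11010000
byte 3: 11011101 xor 10110111 = 01101010
byte 4: 01100011 xor 11011111 = 10111100
byte 5: 01000010 xor 10100000 = 11100010
byte 6: 01011101 xor 10010110 = 11001011
byte 7: 01010111 xor 10100101 = 11110010
byte 8: 00101100 xor 10110111 = 10011011
byte 9: 11110011 xor 11011111 = 00101100
byte 10: 10100101 xor 10100000 = 00000101
byte 11: 11111101 xor 10010110 = 01101011
byte 12: 00010011 xor 10100101 = 10110110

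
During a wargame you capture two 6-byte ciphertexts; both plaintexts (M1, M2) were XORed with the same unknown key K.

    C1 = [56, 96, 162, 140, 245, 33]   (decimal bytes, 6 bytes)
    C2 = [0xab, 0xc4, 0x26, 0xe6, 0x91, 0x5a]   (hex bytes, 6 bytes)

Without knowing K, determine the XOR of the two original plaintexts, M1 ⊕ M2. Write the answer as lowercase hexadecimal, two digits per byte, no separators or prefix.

C1 ⊕ C2 = (M1 ⊕ K) ⊕ (M2 ⊕ K) = M1 ⊕ M2 — the shared key cancels under XOR.
byte 0: 38 ^ ab = 93
byte 1: 60 ^ c4 = a4
byte 2: a2 ^ 26 = 84
byte 3: 8c ^ e6 = 6a
byte 4: f5 ^ 91 = 64
byte 5: 21 ^ 5a = 7b

93a4846a647b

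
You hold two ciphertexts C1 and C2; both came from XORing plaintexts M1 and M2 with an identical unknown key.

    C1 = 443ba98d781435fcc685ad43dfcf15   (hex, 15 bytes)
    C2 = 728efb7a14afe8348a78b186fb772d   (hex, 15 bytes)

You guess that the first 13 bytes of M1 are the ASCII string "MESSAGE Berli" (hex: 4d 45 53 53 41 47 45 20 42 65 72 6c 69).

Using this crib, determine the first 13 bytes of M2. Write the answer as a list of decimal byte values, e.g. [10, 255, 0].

First, C1 ⊕ C2 = (M1 ⊕ K) ⊕ (M2 ⊕ K) = M1 ⊕ M2, so the key drops out. Then M2 = (M1 ⊕ M2) ⊕ M1 over the first 13 bytes.
byte 0: (44 ⊕ 72) ⊕ 4d = 36 ⊕ 4d = 7b
byte 1: (3b ⊕ 8e) ⊕ 45 = b5 ⊕ 45 = f0
byte 2: (a9 ⊕ fb) ⊕ 53 = 52 ⊕ 53 = 01
byte 3: (8d ⊕ 7a) ⊕ 53 = f7 ⊕ 53 = a4
byte 4: (78 ⊕ 14) ⊕ 41 = 6c ⊕ 41 = 2d
byte 5: (14 ⊕ af) ⊕ 47 = bb ⊕ 47 = fc
byte 6: (35 ⊕ e8) ⊕ 45 = dd ⊕ 45 = 98
byte 7: (fc ⊕ 34) ⊕ 20 = c8 ⊕ 20 = e8
byte 8: (c6 ⊕ 8a) ⊕ 42 = 4c ⊕ 42 = 0e
byte 9: (85 ⊕ 78) ⊕ 65 = fd ⊕ 65 = 98
byte 10: (ad ⊕ b1) ⊕ 72 = 1c ⊕ 72 = 6e
byte 11: (43 ⊕ 86) ⊕ 6c = c5 ⊕ 6c = a9
byte 12: (df ⊕ fb) ⊕ 69 = 24 ⊕ 69 = 4d

[123, 240, 1, 164, 45, 252, 152, 232, 14, 152, 110, 169, 77]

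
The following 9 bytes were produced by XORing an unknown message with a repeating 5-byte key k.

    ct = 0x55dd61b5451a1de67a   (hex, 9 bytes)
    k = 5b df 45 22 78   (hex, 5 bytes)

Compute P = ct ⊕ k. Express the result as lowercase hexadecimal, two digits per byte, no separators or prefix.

0e0224973d41c2a358

The 5-byte key repeats, so the effective keystream is 5b df 45 22 78 5b df 45 22.
byte 0: 55 ^ 5b = 0e
byte 1: dd ^ df = 02
byte 2: 61 ^ 45 = 24
byte 3: b5 ^ 22 = 97
byte 4: 45 ^ 78 = 3d
byte 5: 1a ^ 5b = 41
byte 6: 1d ^ df = c2
byte 7: e6 ^ 45 = a3
byte 8: 7a ^ 22 = 58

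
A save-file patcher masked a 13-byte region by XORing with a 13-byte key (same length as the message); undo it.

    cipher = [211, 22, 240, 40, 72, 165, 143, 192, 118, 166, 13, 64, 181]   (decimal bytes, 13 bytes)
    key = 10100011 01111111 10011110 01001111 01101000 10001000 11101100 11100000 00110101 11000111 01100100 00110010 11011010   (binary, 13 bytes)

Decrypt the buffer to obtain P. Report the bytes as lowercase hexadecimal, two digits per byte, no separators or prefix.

d3 ^ a3 = 70
16 ^ 7f = 69
f0 ^ 9e = 6e
28 ^ 4f = 67
48 ^ 68 = 20
a5 ^ 88 = 2d
8f ^ ec = 63
c0 ^ e0 = 20
76 ^ 35 = 43
a6 ^ c7 = 61
0d ^ 64 = 69
40 ^ 32 = 72
b5 ^ da = 6f

70696e67202d6320436169726f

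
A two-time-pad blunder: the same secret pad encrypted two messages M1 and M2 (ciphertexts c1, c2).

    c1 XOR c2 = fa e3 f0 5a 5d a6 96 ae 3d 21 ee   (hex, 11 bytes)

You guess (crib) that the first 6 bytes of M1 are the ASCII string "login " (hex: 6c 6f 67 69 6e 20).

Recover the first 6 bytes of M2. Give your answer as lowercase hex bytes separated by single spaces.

Since c1 ⊕ c2 = M1 ⊕ M2, XORing with the guessed M1 bytes yields the corresponding M2 bytes: M2 = (c1 ⊕ c2) ⊕ M1.
byte 0: 11111010 XOR 01101100 = 10010110
byte 1: 11100011 XOR 01101111 = 10001100
byte 2: 11110000 XOR 01100111 = 10010111
byte 3: 01011010 XOR 01101001 = 00110011
byte 4: 01011101 XOR 01101110 = 00110011
byte 5: 10100110 XOR 00100000 = 10000110

96 8c 97 33 33 86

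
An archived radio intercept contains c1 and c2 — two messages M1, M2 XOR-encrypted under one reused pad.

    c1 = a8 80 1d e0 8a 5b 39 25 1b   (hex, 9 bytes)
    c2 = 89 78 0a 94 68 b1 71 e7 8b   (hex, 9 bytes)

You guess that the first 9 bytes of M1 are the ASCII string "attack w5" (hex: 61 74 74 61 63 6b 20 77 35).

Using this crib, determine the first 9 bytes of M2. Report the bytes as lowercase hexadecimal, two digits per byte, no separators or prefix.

First, c1 ⊕ c2 = (M1 ⊕ K) ⊕ (M2 ⊕ K) = M1 ⊕ M2, so the key drops out. Then M2 = (M1 ⊕ M2) ⊕ M1 over the first 9 bytes.
byte 0: (a8 XOR 89) XOR 61 = 21 XOR 61 = 40
byte 1: (80 XOR 78) XOR 74 = f8 XOR 74 = 8c
byte 2: (1d XOR 0a) XOR 74 = 17 XOR 74 = 63
byte 3: (e0 XOR 94) XOR 61 = 74 XOR 61 = 15
byte 4: (8a XOR 68) XOR 63 = e2 XOR 63 = 81
byte 5: (5b XOR b1) XOR 6b = ea XOR 6b = 81
byte 6: (39 XOR 71) XOR 20 = 48 XOR 20 = 68
byte 7: (25 XOR e7) XOR 77 = c2 XOR 77 = b5
byte 8: (1b XOR 8b) XOR 35 = 90 XOR 35 = a5

408c6315818168b5a5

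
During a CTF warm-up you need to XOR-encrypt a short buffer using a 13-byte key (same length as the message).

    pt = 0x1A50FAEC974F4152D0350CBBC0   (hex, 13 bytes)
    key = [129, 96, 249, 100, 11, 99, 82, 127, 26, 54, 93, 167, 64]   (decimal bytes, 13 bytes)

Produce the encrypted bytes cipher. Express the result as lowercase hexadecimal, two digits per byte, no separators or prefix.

9b3003889c2c132dca03511c80

byte 0:  26 ⊕ 129 = 155
byte 1:  80 ⊕  96 =  48
byte 2: 250 ⊕ 249 =   3
byte 3: 236 ⊕ 100 = 136
byte 4: 151 ⊕  11 = 156
byte 5:  79 ⊕  99 =  44
byte 6:  65 ⊕  82 =  19
byte 7:  82 ⊕ 127 =  45
byte 8: 208 ⊕  26 = 202
byte 9:  53 ⊕  54 =   3
byte 10:  12 ⊕  93 =  81
byte 11: 187 ⊕ 167 =  28
byte 12: 192 ⊕  64 = 128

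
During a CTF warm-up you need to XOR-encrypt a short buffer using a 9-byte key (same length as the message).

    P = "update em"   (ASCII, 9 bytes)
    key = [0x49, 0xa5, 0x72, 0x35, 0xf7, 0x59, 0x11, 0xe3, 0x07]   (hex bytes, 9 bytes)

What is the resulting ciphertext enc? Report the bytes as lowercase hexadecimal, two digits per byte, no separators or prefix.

01110101 XOR 01001001 = 00111100
01110000 XOR 10100101 = 11010101
01100100 XOR 01110010 = 00010110
01100001 XOR 00110101 = 01010100
01110100 XOR 11110111 = 10000011
01100101 XOR 01011001 = 00111100
00100000 XOR 00010001 = 00110001
01100101 XOR 11100011 = 10000110
01101101 XOR 00000111 = 01101010

3cd51654833c31866a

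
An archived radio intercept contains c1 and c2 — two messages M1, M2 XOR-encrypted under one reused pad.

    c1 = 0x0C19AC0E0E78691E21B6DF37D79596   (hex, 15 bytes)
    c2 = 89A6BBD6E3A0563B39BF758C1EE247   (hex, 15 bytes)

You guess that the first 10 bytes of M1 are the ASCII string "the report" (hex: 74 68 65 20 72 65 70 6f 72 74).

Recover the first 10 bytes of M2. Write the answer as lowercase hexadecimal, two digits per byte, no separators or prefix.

First, c1 ⊕ c2 = (M1 ⊕ K) ⊕ (M2 ⊕ K) = M1 ⊕ M2, so the key drops out. Then M2 = (M1 ⊕ M2) ⊕ M1 over the first 10 bytes.
byte 0: (0c XOR 89) XOR 74 = 85 XOR 74 = f1
byte 1: (19 XOR a6) XOR 68 = bf XOR 68 = d7
byte 2: (ac XOR bb) XOR 65 = 17 XOR 65 = 72
byte 3: (0e XOR d6) XOR 20 = d8 XOR 20 = f8
byte 4: (0e XOR e3) XOR 72 = ed XOR 72 = 9f
byte 5: (78 XOR a0) XOR 65 = d8 XOR 65 = bd
byte 6: (69 XOR 56) XOR 70 = 3f XOR 70 = 4f
byte 7: (1e XOR 3b) XOR 6f = 25 XOR 6f = 4a
byte 8: (21 XOR 39) XOR 72 = 18 XOR 72 = 6a
byte 9: (b6 XOR bf) XOR 74 = 09 XOR 74 = 7d

f1d772f89fbd4f4a6a7d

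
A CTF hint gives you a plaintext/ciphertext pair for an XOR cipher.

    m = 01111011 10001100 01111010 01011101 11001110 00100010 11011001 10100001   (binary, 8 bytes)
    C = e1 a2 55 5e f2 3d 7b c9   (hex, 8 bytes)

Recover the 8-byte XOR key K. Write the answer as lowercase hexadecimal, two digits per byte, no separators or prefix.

Since C = m ⊕ K, XORing both sides with m gives K = m ⊕ C.
byte 0: 7b XOR e1 = 9a
byte 1: 8c XOR a2 = 2e
byte 2: 7a XOR 55 = 2f
byte 3: 5d XOR 5e = 03
byte 4: ce XOR f2 = 3c
byte 5: 22 XOR 3d = 1f
byte 6: d9 XOR 7b = a2
byte 7: a1 XOR c9 = 68

9a2e2f033c1fa268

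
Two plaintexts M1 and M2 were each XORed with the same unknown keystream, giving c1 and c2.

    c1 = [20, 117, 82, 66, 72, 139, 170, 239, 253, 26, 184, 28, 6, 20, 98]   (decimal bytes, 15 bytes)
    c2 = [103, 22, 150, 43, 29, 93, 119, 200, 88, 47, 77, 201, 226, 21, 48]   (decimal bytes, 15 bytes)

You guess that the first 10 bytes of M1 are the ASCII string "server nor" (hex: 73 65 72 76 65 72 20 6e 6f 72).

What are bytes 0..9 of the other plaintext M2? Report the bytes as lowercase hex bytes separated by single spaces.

First, c1 ⊕ c2 = (M1 ⊕ K) ⊕ (M2 ⊕ K) = M1 ⊕ M2, so the key drops out. Then M2 = (M1 ⊕ M2) ⊕ M1 over the first 10 bytes.
byte 0: (14 ^ 67) ^ 73 = 73 ^ 73 = 00
byte 1: (75 ^ 16) ^ 65 = 63 ^ 65 = 06
byte 2: (52 ^ 96) ^ 72 = c4 ^ 72 = b6
byte 3: (42 ^ 2b) ^ 76 = 69 ^ 76 = 1f
byte 4: (48 ^ 1d) ^ 65 = 55 ^ 65 = 30
byte 5: (8b ^ 5d) ^ 72 = d6 ^ 72 = a4
byte 6: (aa ^ 77) ^ 20 = dd ^ 20 = fd
byte 7: (ef ^ c8) ^ 6e = 27 ^ 6e = 49
byte 8: (fd ^ 58) ^ 6f = a5 ^ 6f = ca
byte 9: (1a ^ 2f) ^ 72 = 35 ^ 72 = 47

00 06 b6 1f 30 a4 fd 49 ca 47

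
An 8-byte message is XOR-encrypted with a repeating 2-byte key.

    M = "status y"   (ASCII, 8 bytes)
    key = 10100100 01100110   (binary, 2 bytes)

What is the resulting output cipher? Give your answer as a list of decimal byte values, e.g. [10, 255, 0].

The 2-byte key repeats, so the effective keystream is a4 66 a4 66 a4 66 a4 66.
byte 0: 73 xor a4 = d7
byte 1: 74 xor 66 = 12
byte 2: 61 xor a4 = c5
byte 3: 74 xor 66 = 12
byte 4: 75 xor a4 = d1
byte 5: 73 xor 66 = 15
byte 6: 20 xor a4 = 84
byte 7: 79 xor 66 = 1f

[215, 18, 197, 18, 209, 21, 132, 31]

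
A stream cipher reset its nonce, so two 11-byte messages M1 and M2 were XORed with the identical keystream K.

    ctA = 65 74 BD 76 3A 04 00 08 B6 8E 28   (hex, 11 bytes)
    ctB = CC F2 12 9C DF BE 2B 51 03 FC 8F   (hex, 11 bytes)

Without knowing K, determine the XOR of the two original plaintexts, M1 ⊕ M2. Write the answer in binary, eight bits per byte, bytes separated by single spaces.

ctA ⊕ ctB = (M1 ⊕ K) ⊕ (M2 ⊕ K) = M1 ⊕ M2 — the shared key cancels under XOR.
byte 0: 65 ⊕ cc = a9
byte 1: 74 ⊕ f2 = 86
byte 2: bd ⊕ 12 = af
byte 3: 76 ⊕ 9c = ea
byte 4: 3a ⊕ df = e5
byte 5: 04 ⊕ be = ba
byte 6: 00 ⊕ 2b = 2b
byte 7: 08 ⊕ 51 = 59
byte 8: b6 ⊕ 03 = b5
byte 9: 8e ⊕ fc = 72
byte 10: 28 ⊕ 8f = a7

10101001 10000110 10101111 11101010 11100101 10111010 00101011 01011001 10110101 01110010 10100111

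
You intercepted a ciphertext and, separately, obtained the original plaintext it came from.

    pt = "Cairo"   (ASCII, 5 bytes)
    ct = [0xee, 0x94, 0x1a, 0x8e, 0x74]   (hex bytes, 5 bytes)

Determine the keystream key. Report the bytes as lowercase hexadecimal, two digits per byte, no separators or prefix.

adf573fc1b

Since ct = pt ⊕ key, XORing both sides with pt gives key = pt ⊕ ct.
43 XOR ee = ad
61 XOR 94 = f5
69 XOR 1a = 73
72 XOR 8e = fc
6f XOR 74 = 1b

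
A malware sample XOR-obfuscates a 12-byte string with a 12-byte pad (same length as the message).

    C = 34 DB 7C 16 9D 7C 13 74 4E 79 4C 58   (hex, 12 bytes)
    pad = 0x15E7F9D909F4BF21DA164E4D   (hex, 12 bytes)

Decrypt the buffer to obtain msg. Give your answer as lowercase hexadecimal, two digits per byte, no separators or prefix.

XOR is its own inverse, so applying the key byte-wise gives the result directly.
byte 0: 34 ^ 15 = 21
byte 1: db ^ e7 = 3c
byte 2: 7c ^ f9 = 85
byte 3: 16 ^ d9 = cf
byte 4: 9d ^ 09 = 94
byte 5: 7c ^ f4 = 88
byte 6: 13 ^ bf = ac
byte 7: 74 ^ 21 = 55
byte 8: 4e ^ da = 94
byte 9: 79 ^ 16 = 6f
byte 10: 4c ^ 4e = 02
byte 11: 58 ^ 4d = 15

213c85cf9488ac55946f0215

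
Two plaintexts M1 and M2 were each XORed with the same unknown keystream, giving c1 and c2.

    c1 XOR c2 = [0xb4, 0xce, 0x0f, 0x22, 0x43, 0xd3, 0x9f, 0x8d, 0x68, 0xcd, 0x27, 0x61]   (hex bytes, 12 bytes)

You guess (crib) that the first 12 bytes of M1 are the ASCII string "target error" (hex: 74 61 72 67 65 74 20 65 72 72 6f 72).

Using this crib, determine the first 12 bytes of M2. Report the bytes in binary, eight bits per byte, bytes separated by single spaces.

Since c1 ⊕ c2 = M1 ⊕ M2, XORing with the guessed M1 bytes yields the corresponding M2 bytes: M2 = (c1 ⊕ c2) ⊕ M1.
byte 0: b4 ^ 74 = c0
byte 1: ce ^ 61 = af
byte 2: 0f ^ 72 = 7d
byte 3: 22 ^ 67 = 45
byte 4: 43 ^ 65 = 26
byte 5: d3 ^ 74 = a7
byte 6: 9f ^ 20 = bf
byte 7: 8d ^ 65 = e8
byte 8: 68 ^ 72 = 1a
byte 9: cd ^ 72 = bf
byte 10: 27 ^ 6f = 48
byte 11: 61 ^ 72 = 13

11000000 10101111 01111101 01000101 00100110 10100111 10111111 11101000 00011010 10111111 01001000 00010011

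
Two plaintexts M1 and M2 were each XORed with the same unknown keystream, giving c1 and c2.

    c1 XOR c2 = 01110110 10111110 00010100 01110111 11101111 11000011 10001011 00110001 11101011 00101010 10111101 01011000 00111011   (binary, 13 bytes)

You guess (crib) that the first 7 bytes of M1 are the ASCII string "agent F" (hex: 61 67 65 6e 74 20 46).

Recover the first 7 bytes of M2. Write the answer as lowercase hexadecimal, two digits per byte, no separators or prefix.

Since c1 ⊕ c2 = M1 ⊕ M2, XORing with the guessed M1 bytes yields the corresponding M2 bytes: M2 = (c1 ⊕ c2) ⊕ M1.
byte 0: 76 xor 61 = 17
byte 1: be xor 67 = d9
byte 2: 14 xor 65 = 71
byte 3: 77 xor 6e = 19
byte 4: ef xor 74 = 9b
byte 5: c3 xor 20 = e3
byte 6: 8b xor 46 = cd

17d971199be3cd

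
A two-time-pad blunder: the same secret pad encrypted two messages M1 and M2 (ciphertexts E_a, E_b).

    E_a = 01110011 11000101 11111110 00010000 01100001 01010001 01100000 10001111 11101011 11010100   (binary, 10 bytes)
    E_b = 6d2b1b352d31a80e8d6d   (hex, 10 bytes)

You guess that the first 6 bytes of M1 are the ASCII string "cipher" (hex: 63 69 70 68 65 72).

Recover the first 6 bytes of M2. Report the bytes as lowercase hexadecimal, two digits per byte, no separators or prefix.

First, E_a ⊕ E_b = (M1 ⊕ K) ⊕ (M2 ⊕ K) = M1 ⊕ M2, so the key drops out. Then M2 = (M1 ⊕ M2) ⊕ M1 over the first 6 bytes.
byte 0: (73 xor 6d) xor 63 = 1e xor 63 = 7d
byte 1: (c5 xor 2b) xor 69 = ee xor 69 = 87
byte 2: (fe xor 1b) xor 70 = e5 xor 70 = 95
byte 3: (10 xor 35) xor 68 = 25 xor 68 = 4d
byte 4: (61 xor 2d) xor 65 = 4c xor 65 = 29
byte 5: (51 xor 31) xor 72 = 60 xor 72 = 12

7d87954d2912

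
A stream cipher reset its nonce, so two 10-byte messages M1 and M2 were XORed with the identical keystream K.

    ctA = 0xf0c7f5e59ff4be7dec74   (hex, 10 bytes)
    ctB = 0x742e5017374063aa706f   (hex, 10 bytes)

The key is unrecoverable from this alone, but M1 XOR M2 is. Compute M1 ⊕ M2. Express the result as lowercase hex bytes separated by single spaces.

84 e9 a5 f2 a8 b4 dd d7 9c 1b

ctA ⊕ ctB = (M1 ⊕ K) ⊕ (M2 ⊕ K) = M1 ⊕ M2 — the shared key cancels under XOR.
240 ⊕ 116 = 132
199 ⊕  46 = 233
245 ⊕  80 = 165
229 ⊕  23 = 242
159 ⊕  55 = 168
244 ⊕  64 = 180
190 ⊕  99 = 221
125 ⊕ 170 = 215
236 ⊕ 112 = 156
116 ⊕ 111 =  27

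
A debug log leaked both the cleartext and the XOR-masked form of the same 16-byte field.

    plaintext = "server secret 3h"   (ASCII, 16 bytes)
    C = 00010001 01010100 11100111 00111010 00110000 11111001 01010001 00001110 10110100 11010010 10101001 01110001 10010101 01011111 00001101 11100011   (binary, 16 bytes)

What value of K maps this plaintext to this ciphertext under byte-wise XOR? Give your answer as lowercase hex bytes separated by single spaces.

Since C = plaintext ⊕ K, XORing both sides with plaintext gives K = plaintext ⊕ C.
01110011 xor 00010001 = 01100010
01100101 xor 01010100 = 00110001
01110010 xor 11100111 = 10010101
01110110 xor 00111010 = 01001100
01100101 xor 00110000 = 01010101
01110010 xor 11111001 = 10001011
00100000 xor 01010001 = 01110001
01110011 xor 00001110 = 01111101
01100101 xor 10110100 = 11010001
01100011 xor 11010010 = 10110001
01110010 xor 10101001 = 11011011
01100101 xor 01110001 = 00010100
01110100 xor 10010101 = 11100001
00100000 xor 01011111 = 01111111
00110011 xor 00001101 = 00111110
01101000 xor 11100011 = 10001011

62 31 95 4c 55 8b 71 7d d1 b1 db 14 e1 7f 3e 8b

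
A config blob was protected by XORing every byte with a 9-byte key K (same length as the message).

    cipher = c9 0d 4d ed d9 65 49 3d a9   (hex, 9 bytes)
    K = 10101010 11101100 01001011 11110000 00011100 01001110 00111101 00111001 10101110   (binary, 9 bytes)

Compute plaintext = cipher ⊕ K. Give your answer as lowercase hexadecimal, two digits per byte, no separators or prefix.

11001001 ⊕ 10101010 = 01100011
00001101 ⊕ 11101100 = 11100001
01001101 ⊕ 01001011 = 00000110
11101101 ⊕ 11110000 = 00011101
11011001 ⊕ 00011100 = 11000101
01100101 ⊕ 01001110 = 00101011
01001001 ⊕ 00111101 = 01110100
00111101 ⊕ 00111001 = 00000100
10101001 ⊕ 10101110 = 00000111

63e1061dc52b740407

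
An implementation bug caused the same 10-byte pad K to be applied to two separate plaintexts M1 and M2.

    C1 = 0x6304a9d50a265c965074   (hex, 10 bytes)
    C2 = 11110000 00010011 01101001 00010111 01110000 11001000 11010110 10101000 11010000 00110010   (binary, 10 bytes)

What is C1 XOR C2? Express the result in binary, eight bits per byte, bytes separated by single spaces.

C1 ⊕ C2 = (M1 ⊕ K) ⊕ (M2 ⊕ K) = M1 ⊕ M2 — the shared key cancels under XOR.
63 ⊕ f0 = 93
04 ⊕ 13 = 17
a9 ⊕ 69 = c0
d5 ⊕ 17 = c2
0a ⊕ 70 = 7a
26 ⊕ c8 = ee
5c ⊕ d6 = 8a
96 ⊕ a8 = 3e
50 ⊕ d0 = 80
74 ⊕ 32 = 46

10010011 00010111 11000000 11000010 01111010 11101110 10001010 00111110 10000000 01000110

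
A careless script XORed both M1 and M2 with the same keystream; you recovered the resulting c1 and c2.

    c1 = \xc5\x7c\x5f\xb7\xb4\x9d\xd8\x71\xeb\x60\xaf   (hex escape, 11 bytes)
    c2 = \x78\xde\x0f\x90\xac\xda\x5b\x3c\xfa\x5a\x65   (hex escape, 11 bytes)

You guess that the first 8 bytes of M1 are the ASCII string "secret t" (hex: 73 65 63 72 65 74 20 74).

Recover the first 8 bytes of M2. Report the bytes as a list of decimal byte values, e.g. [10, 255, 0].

First, c1 ⊕ c2 = (M1 ⊕ K) ⊕ (M2 ⊕ K) = M1 ⊕ M2, so the key drops out. Then M2 = (M1 ⊕ M2) ⊕ M1 over the first 8 bytes.
byte 0: (c5 ⊕ 78) ⊕ 73 = bd ⊕ 73 = ce
byte 1: (7c ⊕ de) ⊕ 65 = a2 ⊕ 65 = c7
byte 2: (5f ⊕ 0f) ⊕ 63 = 50 ⊕ 63 = 33
byte 3: (b7 ⊕ 90) ⊕ 72 = 27 ⊕ 72 = 55
byte 4: (b4 ⊕ ac) ⊕ 65 = 18 ⊕ 65 = 7d
byte 5: (9d ⊕ da) ⊕ 74 = 47 ⊕ 74 = 33
byte 6: (d8 ⊕ 5b) ⊕ 20 = 83 ⊕ 20 = a3
byte 7: (71 ⊕ 3c) ⊕ 74 = 4d ⊕ 74 = 39

[206, 199, 51, 85, 125, 51, 163, 57]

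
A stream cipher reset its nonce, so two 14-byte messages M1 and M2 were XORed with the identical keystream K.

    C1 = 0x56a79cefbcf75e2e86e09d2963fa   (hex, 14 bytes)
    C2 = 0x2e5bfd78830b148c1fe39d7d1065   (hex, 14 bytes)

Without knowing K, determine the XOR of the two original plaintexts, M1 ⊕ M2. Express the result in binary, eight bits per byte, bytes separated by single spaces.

C1 ⊕ C2 = (M1 ⊕ K) ⊕ (M2 ⊕ K) = M1 ⊕ M2 — the shared key cancels under XOR.
byte 0:  86 xor  46 = 120
byte 1: 167 xor  91 = 252
byte 2: 156 xor 253 =  97
byte 3: 239 xor 120 = 151
byte 4: 188 xor 131 =  63
byte 5: 247 xor  11 = 252
byte 6:  94 xor  20 =  74
byte 7:  46 xor 140 = 162
byte 8: 134 xor  31 = 153
byte 9: 224 xor 227 =   3
byte 10: 157 xor 157 =   0
byte 11:  41 xor 125 =  84
byte 12:  99 xor  16 = 115
byte 13: 250 xor 101 = 159

01111000 11111100 01100001 10010111 00111111 11111100 01001010 10100010 10011001 00000011 00000000 01010100 01110011 10011111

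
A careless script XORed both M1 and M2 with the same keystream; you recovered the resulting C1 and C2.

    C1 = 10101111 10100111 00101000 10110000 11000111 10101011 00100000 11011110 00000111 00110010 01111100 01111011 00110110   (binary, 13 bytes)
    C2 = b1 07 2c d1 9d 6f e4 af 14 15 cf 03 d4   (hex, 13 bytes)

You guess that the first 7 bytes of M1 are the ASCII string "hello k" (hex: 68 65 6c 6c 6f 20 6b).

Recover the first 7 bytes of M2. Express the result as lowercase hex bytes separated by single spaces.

First, C1 ⊕ C2 = (M1 ⊕ K) ⊕ (M2 ⊕ K) = M1 ⊕ M2, so the key drops out. Then M2 = (M1 ⊕ M2) ⊕ M1 over the first 7 bytes.
byte 0: (af ⊕ b1) ⊕ 68 = 1e ⊕ 68 = 76
byte 1: (a7 ⊕ 07) ⊕ 65 = a0 ⊕ 65 = c5
byte 2: (28 ⊕ 2c) ⊕ 6c = 04 ⊕ 6c = 68
byte 3: (b0 ⊕ d1) ⊕ 6c = 61 ⊕ 6c = 0d
byte 4: (c7 ⊕ 9d) ⊕ 6f = 5a ⊕ 6f = 35
byte 5: (ab ⊕ 6f) ⊕ 20 = c4 ⊕ 20 = e4
byte 6: (20 ⊕ e4) ⊕ 6b = c4 ⊕ 6b = af

76 c5 68 0d 35 e4 af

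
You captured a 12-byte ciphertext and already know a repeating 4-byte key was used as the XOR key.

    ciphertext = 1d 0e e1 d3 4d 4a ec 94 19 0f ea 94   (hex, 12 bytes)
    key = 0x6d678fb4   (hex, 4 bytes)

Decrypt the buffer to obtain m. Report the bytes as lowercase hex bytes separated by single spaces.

70 69 6e 67 20 2d 63 20 74 68 65 20

The 4-byte key repeats, so the effective keystream is 6d 67 8f b4 6d 67 8f b4 6d 67 8f b4.
byte 0: 1d XOR 6d = 70
byte 1: 0e XOR 67 = 69
byte 2: e1 XOR 8f = 6e
byte 3: d3 XOR b4 = 67
byte 4: 4d XOR 6d = 20
byte 5: 4a XOR 67 = 2d
byte 6: ec XOR 8f = 63
byte 7: 94 XOR b4 = 20
byte 8: 19 XOR 6d = 74
byte 9: 0f XOR 67 = 68
byte 10: ea XOR 8f = 65
byte 11: 94 XOR b4 = 20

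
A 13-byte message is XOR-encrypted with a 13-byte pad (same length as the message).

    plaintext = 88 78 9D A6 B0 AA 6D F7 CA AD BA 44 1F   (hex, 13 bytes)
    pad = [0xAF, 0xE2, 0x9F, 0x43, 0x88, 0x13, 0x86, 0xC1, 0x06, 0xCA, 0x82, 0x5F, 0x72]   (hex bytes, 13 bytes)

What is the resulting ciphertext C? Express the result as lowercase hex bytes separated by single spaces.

27 9a 02 e5 38 b9 eb 36 cc 67 38 1b 6d

byte 0: 136 ⊕ 175 =  39
byte 1: 120 ⊕ 226 = 154
byte 2: 157 ⊕ 159 =   2
byte 3: 166 ⊕  67 = 229
byte 4: 176 ⊕ 136 =  56
byte 5: 170 ⊕  19 = 185
byte 6: 109 ⊕ 134 = 235
byte 7: 247 ⊕ 193 =  54
byte 8: 202 ⊕   6 = 204
byte 9: 173 ⊕ 202 = 103
byte 10: 186 ⊕ 130 =  56
byte 11:  68 ⊕  95 =  27
byte 12:  31 ⊕ 114 = 109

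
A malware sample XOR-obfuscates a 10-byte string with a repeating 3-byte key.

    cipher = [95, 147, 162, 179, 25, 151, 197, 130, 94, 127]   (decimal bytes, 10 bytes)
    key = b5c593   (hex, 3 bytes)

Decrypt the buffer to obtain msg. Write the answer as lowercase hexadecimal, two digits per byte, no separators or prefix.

ea563106dc047047cdca

The 3-byte key repeats, so the effective keystream is b5 c5 93 b5 c5 93 b5 c5 93 b5.
byte 0: 5f ⊕ b5 = ea
byte 1: 93 ⊕ c5 = 56
byte 2: a2 ⊕ 93 = 31
byte 3: b3 ⊕ b5 = 06
byte 4: 19 ⊕ c5 = dc
byte 5: 97 ⊕ 93 = 04
byte 6: c5 ⊕ b5 = 70
byte 7: 82 ⊕ c5 = 47
byte 8: 5e ⊕ 93 = cd
byte 9: 7f ⊕ b5 = ca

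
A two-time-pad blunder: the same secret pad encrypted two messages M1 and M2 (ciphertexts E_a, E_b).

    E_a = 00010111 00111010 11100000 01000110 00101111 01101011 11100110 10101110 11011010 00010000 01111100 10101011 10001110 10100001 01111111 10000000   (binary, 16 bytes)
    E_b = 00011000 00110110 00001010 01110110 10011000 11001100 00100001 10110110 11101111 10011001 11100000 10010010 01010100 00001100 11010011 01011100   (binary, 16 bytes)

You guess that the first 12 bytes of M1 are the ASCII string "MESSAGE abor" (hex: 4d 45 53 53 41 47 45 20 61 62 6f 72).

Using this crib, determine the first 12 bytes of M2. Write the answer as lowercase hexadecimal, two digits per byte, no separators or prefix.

First, E_a ⊕ E_b = (M1 ⊕ K) ⊕ (M2 ⊕ K) = M1 ⊕ M2, so the key drops out. Then M2 = (M1 ⊕ M2) ⊕ M1 over the first 12 bytes.
byte 0: (17 ^ 18) ^ 4d = 0f ^ 4d = 42
byte 1: (3a ^ 36) ^ 45 = 0c ^ 45 = 49
byte 2: (e0 ^ 0a) ^ 53 = ea ^ 53 = b9
byte 3: (46 ^ 76) ^ 53 = 30 ^ 53 = 63
byte 4: (2f ^ 98) ^ 41 = b7 ^ 41 = f6
byte 5: (6b ^ cc) ^ 47 = a7 ^ 47 = e0
byte 6: (e6 ^ 21) ^ 45 = c7 ^ 45 = 82
byte 7: (ae ^ b6) ^ 20 = 18 ^ 20 = 38
byte 8: (da ^ ef) ^ 61 = 35 ^ 61 = 54
byte 9: (10 ^ 99) ^ 62 = 89 ^ 62 = eb
byte 10: (7c ^ e0) ^ 6f = 9c ^ 6f = f3
byte 11: (ab ^ 92) ^ 72 = 39 ^ 72 = 4b

4249b963f6e0823854ebf34b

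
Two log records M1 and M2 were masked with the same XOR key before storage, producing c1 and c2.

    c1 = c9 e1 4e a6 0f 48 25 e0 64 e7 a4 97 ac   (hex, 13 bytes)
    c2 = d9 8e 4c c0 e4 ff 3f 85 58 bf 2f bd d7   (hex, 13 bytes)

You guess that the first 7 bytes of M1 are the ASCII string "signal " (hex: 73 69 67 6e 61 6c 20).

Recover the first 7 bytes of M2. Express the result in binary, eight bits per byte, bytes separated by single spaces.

01100011 00000110 01100101 00001000 10001010 11011011 00111010

First, c1 ⊕ c2 = (M1 ⊕ K) ⊕ (M2 ⊕ K) = M1 ⊕ M2, so the key drops out. Then M2 = (M1 ⊕ M2) ⊕ M1 over the first 7 bytes.
byte 0: (c9 xor d9) xor 73 = 10 xor 73 = 63
byte 1: (e1 xor 8e) xor 69 = 6f xor 69 = 06
byte 2: (4e xor 4c) xor 67 = 02 xor 67 = 65
byte 3: (a6 xor c0) xor 6e = 66 xor 6e = 08
byte 4: (0f xor e4) xor 61 = eb xor 61 = 8a
byte 5: (48 xor ff) xor 6c = b7 xor 6c = db
byte 6: (25 xor 3f) xor 20 = 1a xor 20 = 3a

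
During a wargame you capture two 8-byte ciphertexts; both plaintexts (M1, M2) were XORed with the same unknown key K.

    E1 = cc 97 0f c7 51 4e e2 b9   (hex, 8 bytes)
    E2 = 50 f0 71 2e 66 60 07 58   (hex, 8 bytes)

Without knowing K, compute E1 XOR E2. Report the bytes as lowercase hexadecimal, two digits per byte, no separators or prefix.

9c677ee9372ee5e1

E1 ⊕ E2 = (M1 ⊕ K) ⊕ (M2 ⊕ K) = M1 ⊕ M2 — the shared key cancels under XOR.
byte 0: cc ⊕ 50 = 9c
byte 1: 97 ⊕ f0 = 67
byte 2: 0f ⊕ 71 = 7e
byte 3: c7 ⊕ 2e = e9
byte 4: 51 ⊕ 66 = 37
byte 5: 4e ⊕ 60 = 2e
byte 6: e2 ⊕ 07 = e5
byte 7: b9 ⊕ 58 = e1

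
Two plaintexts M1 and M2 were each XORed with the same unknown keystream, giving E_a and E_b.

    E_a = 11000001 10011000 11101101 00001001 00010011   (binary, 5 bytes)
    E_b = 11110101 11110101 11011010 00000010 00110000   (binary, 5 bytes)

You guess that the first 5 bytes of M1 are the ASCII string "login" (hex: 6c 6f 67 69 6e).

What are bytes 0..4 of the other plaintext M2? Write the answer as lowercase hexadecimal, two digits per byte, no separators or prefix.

First, E_a ⊕ E_b = (M1 ⊕ K) ⊕ (M2 ⊕ K) = M1 ⊕ M2, so the key drops out. Then M2 = (M1 ⊕ M2) ⊕ M1 over the first 5 bytes.
byte 0: (c1 xor f5) xor 6c = 34 xor 6c = 58
byte 1: (98 xor f5) xor 6f = 6d xor 6f = 02
byte 2: (ed xor da) xor 67 = 37 xor 67 = 50
byte 3: (09 xor 02) xor 69 = 0b xor 69 = 62
byte 4: (13 xor 30) xor 6e = 23 xor 6e = 4d

580250624d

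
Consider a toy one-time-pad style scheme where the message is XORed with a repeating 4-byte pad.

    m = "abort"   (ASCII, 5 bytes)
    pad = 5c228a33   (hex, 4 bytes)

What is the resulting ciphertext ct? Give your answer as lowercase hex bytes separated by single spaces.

The 4-byte key repeats, so the effective keystream is 5c 22 8a 33 5c.
byte 0:  97 ^  92 =  61
byte 1:  98 ^  34 =  64
byte 2: 111 ^ 138 = 229
byte 3: 114 ^  51 =  65
byte 4: 116 ^  92 =  40

3d 40 e5 41 28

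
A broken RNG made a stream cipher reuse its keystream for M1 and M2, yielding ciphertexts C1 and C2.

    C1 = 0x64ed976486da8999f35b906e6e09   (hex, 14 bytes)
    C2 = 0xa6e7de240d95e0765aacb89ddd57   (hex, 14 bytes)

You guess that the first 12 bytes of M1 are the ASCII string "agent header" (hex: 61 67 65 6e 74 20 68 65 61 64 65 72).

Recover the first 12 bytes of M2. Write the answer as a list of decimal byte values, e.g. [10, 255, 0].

[163, 109, 44, 46, 255, 111, 1, 138, 200, 147, 77, 129]

First, C1 ⊕ C2 = (M1 ⊕ K) ⊕ (M2 ⊕ K) = M1 ⊕ M2, so the key drops out. Then M2 = (M1 ⊕ M2) ⊕ M1 over the first 12 bytes.
byte 0: (64 ⊕ a6) ⊕ 61 = c2 ⊕ 61 = a3
byte 1: (ed ⊕ e7) ⊕ 67 = 0a ⊕ 67 = 6d
byte 2: (97 ⊕ de) ⊕ 65 = 49 ⊕ 65 = 2c
byte 3: (64 ⊕ 24) ⊕ 6e = 40 ⊕ 6e = 2e
byte 4: (86 ⊕ 0d) ⊕ 74 = 8b ⊕ 74 = ff
byte 5: (da ⊕ 95) ⊕ 20 = 4f ⊕ 20 = 6f
byte 6: (89 ⊕ e0) ⊕ 68 = 69 ⊕ 68 = 01
byte 7: (99 ⊕ 76) ⊕ 65 = ef ⊕ 65 = 8a
byte 8: (f3 ⊕ 5a) ⊕ 61 = a9 ⊕ 61 = c8
byte 9: (5b ⊕ ac) ⊕ 64 = f7 ⊕ 64 = 93
byte 10: (90 ⊕ b8) ⊕ 65 = 28 ⊕ 65 = 4d
byte 11: (6e ⊕ 9d) ⊕ 72 = f3 ⊕ 72 = 81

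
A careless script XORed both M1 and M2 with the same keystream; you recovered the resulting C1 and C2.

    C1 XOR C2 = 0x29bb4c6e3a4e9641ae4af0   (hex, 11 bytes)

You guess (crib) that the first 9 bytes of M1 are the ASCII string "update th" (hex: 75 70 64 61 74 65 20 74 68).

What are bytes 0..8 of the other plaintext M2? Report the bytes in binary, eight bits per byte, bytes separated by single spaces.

01011100 11001011 00101000 00001111 01001110 00101011 10110110 00110101 11000110

Since C1 ⊕ C2 = M1 ⊕ M2, XORing with the guessed M1 bytes yields the corresponding M2 bytes: M2 = (C1 ⊕ C2) ⊕ M1.
byte 0: 29 ^ 75 = 5c
byte 1: bb ^ 70 = cb
byte 2: 4c ^ 64 = 28
byte 3: 6e ^ 61 = 0f
byte 4: 3a ^ 74 = 4e
byte 5: 4e ^ 65 = 2b
byte 6: 96 ^ 20 = b6
byte 7: 41 ^ 74 = 35
byte 8: ae ^ 68 = c6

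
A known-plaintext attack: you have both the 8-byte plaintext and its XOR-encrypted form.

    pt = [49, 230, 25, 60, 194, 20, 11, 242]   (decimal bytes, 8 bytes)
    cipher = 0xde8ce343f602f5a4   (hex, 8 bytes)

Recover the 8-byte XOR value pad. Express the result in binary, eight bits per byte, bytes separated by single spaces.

Since cipher = pt ⊕ pad, XORing both sides with pt gives pad = pt ⊕ cipher.
31 ^ de = ef
e6 ^ 8c = 6a
19 ^ e3 = fa
3c ^ 43 = 7f
c2 ^ f6 = 34
14 ^ 02 = 16
0b ^ f5 = fe
f2 ^ a4 = 56

11101111 01101010 11111010 01111111 00110100 00010110 11111110 01010110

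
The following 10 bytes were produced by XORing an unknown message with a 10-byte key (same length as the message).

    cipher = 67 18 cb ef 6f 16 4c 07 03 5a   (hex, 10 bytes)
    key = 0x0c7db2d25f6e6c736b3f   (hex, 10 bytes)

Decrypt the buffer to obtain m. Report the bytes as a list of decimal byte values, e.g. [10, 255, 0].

XOR is its own inverse, so applying the key byte-wise gives the result directly.
67 ⊕ 0c = 6b
18 ⊕ 7d = 65
cb ⊕ b2 = 79
ef ⊕ d2 = 3d
6f ⊕ 5f = 30
16 ⊕ 6e = 78
4c ⊕ 6c = 20
07 ⊕ 73 = 74
03 ⊕ 6b = 68
5a ⊕ 3f = 65

[107, 101, 121, 61, 48, 120, 32, 116, 104, 101]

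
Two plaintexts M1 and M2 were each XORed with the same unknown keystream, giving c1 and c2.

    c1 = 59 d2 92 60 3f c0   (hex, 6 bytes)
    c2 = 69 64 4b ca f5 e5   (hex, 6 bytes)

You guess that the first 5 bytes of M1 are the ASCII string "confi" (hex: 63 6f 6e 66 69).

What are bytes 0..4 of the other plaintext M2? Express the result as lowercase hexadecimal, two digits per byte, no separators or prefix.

First, c1 ⊕ c2 = (M1 ⊕ K) ⊕ (M2 ⊕ K) = M1 ⊕ M2, so the key drops out. Then M2 = (M1 ⊕ M2) ⊕ M1 over the first 5 bytes.
byte 0: (59 ⊕ 69) ⊕ 63 = 30 ⊕ 63 = 53
byte 1: (d2 ⊕ 64) ⊕ 6f = b6 ⊕ 6f = d9
byte 2: (92 ⊕ 4b) ⊕ 6e = d9 ⊕ 6e = b7
byte 3: (60 ⊕ ca) ⊕ 66 = aa ⊕ 66 = cc
byte 4: (3f ⊕ f5) ⊕ 69 = ca ⊕ 69 = a3

53d9b7cca3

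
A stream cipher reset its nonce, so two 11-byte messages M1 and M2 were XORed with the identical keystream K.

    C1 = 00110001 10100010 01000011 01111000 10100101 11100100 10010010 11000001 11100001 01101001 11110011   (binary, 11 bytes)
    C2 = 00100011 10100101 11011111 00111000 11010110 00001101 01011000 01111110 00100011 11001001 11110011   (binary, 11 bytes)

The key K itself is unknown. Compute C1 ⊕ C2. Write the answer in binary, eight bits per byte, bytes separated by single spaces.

C1 ⊕ C2 = (M1 ⊕ K) ⊕ (M2 ⊕ K) = M1 ⊕ M2 — the shared key cancels under XOR.
31 XOR 23 = 12
a2 XOR a5 = 07
43 XOR df = 9c
78 XOR 38 = 40
a5 XOR d6 = 73
e4 XOR 0d = e9
92 XOR 58 = ca
c1 XOR 7e = bf
e1 XOR 23 = c2
69 XOR c9 = a0
f3 XOR f3 = 00

00010010 00000111 10011100 01000000 01110011 11101001 11001010 10111111 11000010 10100000 00000000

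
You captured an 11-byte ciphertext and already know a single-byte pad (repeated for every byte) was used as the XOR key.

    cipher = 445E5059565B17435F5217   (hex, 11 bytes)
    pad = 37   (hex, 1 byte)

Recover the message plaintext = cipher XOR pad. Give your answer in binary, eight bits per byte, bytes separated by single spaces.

01110011 01101001 01100111 01101110 01100001 01101100 00100000 01110100 01101000 01100101 00100000

The 1-byte key repeats, so the effective keystream is 37 37 37 37 37 37 37 37 37 37 37.
byte 0:  68 ⊕  55 = 115
byte 1:  94 ⊕  55 = 105
byte 2:  80 ⊕  55 = 103
byte 3:  89 ⊕  55 = 110
byte 4:  86 ⊕  55 =  97
byte 5:  91 ⊕  55 = 108
byte 6:  23 ⊕  55 =  32
byte 7:  67 ⊕  55 = 116
byte 8:  95 ⊕  55 = 104
byte 9:  82 ⊕  55 = 101
byte 10:  23 ⊕  55 =  32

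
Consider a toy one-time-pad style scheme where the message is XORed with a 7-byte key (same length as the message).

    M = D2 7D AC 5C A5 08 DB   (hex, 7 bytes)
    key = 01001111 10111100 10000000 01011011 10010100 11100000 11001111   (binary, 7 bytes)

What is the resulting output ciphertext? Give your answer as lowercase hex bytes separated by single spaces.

9d c1 2c 07 31 e8 14

210 XOR  79 = 157
125 XOR 188 = 193
172 XOR 128 =  44
 92 XOR  91 =   7
165 XOR 148 =  49
  8 XOR 224 = 232
219 XOR 207 =  20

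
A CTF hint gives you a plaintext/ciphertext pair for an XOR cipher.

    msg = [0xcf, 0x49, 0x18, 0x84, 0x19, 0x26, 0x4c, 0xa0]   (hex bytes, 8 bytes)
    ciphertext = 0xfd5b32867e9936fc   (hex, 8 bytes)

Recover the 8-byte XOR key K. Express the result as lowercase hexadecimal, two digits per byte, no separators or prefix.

32122a0267bf7a5c

Since ciphertext = msg ⊕ K, XORing both sides with msg gives K = msg ⊕ ciphertext.
cf XOR fd = 32
49 XOR 5b = 12
18 XOR 32 = 2a
84 XOR 86 = 02
19 XOR 7e = 67
26 XOR 99 = bf
4c XOR 36 = 7a
a0 XOR fc = 5c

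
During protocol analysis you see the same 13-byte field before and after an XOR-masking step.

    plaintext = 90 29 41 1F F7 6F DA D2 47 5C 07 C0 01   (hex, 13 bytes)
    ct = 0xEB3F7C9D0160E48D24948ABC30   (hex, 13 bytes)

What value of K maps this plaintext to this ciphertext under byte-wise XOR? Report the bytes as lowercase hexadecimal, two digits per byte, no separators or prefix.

Since ct = plaintext ⊕ K, XORing both sides with plaintext gives K = plaintext ⊕ ct.
byte 0: 90 xor eb = 7b
byte 1: 29 xor 3f = 16
byte 2: 41 xor 7c = 3d
byte 3: 1f xor 9d = 82
byte 4: f7 xor 01 = f6
byte 5: 6f xor 60 = 0f
byte 6: da xor e4 = 3e
byte 7: d2 xor 8d = 5f
byte 8: 47 xor 24 = 63
byte 9: 5c xor 94 = c8
byte 10: 07 xor 8a = 8d
byte 11: c0 xor bc = 7c
byte 12: 01 xor 30 = 31

7b163d82f60f3e5f63c88d7c31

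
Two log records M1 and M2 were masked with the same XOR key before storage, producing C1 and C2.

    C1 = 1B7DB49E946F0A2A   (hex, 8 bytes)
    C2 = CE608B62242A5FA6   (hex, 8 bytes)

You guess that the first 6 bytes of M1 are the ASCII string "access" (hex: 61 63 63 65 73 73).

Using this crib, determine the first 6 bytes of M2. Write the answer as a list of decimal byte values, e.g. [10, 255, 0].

[180, 126, 92, 153, 195, 54]

First, C1 ⊕ C2 = (M1 ⊕ K) ⊕ (M2 ⊕ K) = M1 ⊕ M2, so the key drops out. Then M2 = (M1 ⊕ M2) ⊕ M1 over the first 6 bytes.
byte 0: (1b XOR ce) XOR 61 = d5 XOR 61 = b4
byte 1: (7d XOR 60) XOR 63 = 1d XOR 63 = 7e
byte 2: (b4 XOR 8b) XOR 63 = 3f XOR 63 = 5c
byte 3: (9e XOR 62) XOR 65 = fc XOR 65 = 99
byte 4: (94 XOR 24) XOR 73 = b0 XOR 73 = c3
byte 5: (6f XOR 2a) XOR 73 = 45 XOR 73 = 36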